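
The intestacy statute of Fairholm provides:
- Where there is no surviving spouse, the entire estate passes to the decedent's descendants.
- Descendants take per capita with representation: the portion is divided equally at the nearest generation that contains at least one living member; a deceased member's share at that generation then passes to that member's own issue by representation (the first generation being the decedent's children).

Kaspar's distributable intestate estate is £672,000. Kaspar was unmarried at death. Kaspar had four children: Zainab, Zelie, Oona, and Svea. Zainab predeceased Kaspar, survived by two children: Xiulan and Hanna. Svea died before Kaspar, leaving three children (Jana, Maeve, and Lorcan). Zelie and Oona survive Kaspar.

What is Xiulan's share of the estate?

The entire £672,000 passes to the descendants.
That amount (£672,000) is divided into 4 shares of £168,000: Zelie and Oona each take £168,000; Zainab's £168,000 share passes to Zainab's issue; Svea's £168,000 share passes to Svea's issue.
Zainab's share (£168,000) is divided into 2 shares of £84,000: Xiulan and Hanna each take £84,000.
Svea's share (£168,000) is divided into 3 shares of £56,000: Jana, Maeve, and Lorcan each take £56,000.

Xiulan receives £84,000.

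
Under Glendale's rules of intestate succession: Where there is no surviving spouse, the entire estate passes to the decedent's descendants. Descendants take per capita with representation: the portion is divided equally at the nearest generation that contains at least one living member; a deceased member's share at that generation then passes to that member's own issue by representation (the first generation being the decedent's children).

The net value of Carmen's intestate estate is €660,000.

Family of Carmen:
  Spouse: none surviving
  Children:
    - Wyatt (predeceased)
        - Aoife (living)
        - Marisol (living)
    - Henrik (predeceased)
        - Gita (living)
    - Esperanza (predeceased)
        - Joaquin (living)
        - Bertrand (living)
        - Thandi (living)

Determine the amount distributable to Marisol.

Marisol receives €110,000.

The entire €660,000 passes to the descendants.
No child survives, so the initial division is made at the grandchildren's generation.
That amount (€660,000) is divided into 6 shares of €110,000: Aoife, Marisol, Gita, Joaquin, Bertrand, and Thandi each take €110,000.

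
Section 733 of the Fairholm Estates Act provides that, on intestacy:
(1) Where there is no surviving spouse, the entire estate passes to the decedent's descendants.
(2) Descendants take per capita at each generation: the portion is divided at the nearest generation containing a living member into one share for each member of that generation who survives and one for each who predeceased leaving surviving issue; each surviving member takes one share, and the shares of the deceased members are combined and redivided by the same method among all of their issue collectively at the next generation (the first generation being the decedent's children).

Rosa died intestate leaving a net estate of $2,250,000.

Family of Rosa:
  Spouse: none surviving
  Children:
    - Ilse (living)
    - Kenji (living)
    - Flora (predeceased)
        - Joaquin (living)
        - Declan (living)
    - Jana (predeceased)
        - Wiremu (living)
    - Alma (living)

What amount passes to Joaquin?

Joaquin receives $300,000.

The entire $2,250,000 passes to the descendants.
That amount ($2,250,000) is divided at the children's generation into 5 shares of $450,000. Ilse, Kenji, and Alma each take $450,000. The 2 shares of the deceased (Flora and Jana) are combined into a pool of $900,000.
That pool ($900,000) is divided at the grandchildren's generation equally among Joaquin, Declan, and Wiremu: $300,000 each.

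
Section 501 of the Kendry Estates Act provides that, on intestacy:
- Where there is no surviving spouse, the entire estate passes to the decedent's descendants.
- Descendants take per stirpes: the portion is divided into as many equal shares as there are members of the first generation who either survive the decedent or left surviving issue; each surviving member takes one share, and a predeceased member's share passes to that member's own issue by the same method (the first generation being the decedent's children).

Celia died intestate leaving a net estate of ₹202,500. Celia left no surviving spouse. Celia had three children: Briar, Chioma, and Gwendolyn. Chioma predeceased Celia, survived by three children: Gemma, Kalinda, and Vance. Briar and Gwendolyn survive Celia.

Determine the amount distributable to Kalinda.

The entire ₹202,500 passes to the descendants.
That amount (₹202,500) is divided into 3 shares of ₹67,500: Briar and Gwendolyn each take ₹67,500; Chioma's ₹67,500 share passes to Chioma's issue.
Chioma's share (₹67,500) is divided into 3 shares of ₹22,500: Gemma, Kalinda, and Vance each take ₹22,500.

Kalinda receives ₹22,500.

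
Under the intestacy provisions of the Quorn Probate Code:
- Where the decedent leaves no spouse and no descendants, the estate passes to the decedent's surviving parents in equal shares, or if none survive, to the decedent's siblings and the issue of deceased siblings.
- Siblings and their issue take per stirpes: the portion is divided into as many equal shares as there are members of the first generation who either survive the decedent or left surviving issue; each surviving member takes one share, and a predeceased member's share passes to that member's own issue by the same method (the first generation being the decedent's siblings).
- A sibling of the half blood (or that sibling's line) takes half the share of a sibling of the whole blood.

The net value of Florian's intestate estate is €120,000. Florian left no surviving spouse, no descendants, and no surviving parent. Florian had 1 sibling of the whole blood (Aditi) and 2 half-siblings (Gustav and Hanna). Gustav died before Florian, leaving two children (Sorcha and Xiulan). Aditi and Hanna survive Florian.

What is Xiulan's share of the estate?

The entire €120,000 passes to the siblings and their issue.
Counting each half-blood sibling's line as half a unit, there are 2 units in €120,000, so one unit is €60,000. Whole-blood lines (Aditi) take €60,000 each; half-blood lines (Gustav and Hanna) take €30,000 each.
Gustav's share (€30,000) is divided into 2 shares of €15,000: Sorcha and Xiulan each take €15,000.

Xiulan receives €15,000.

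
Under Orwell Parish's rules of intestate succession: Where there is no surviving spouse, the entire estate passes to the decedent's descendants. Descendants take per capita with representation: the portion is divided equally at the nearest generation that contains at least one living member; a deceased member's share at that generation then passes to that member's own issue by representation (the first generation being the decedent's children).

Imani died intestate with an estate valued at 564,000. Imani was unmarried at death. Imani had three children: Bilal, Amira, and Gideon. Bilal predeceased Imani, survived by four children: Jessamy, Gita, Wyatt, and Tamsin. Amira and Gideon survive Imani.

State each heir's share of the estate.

Jessamy: 47,000; Gita: 47,000; Wyatt: 47,000; Tamsin: 47,000; Amira: 188,000; Gideon: 188,000

The entire 564,000 passes to the descendants.
That amount (564,000) is divided into 3 shares of 188,000: Amira and Gideon each take 188,000; Bilal's 188,000 share passes to Bilal's issue.
Bilal's share (188,000) is divided into 4 shares of 47,000: Jessamy, Gita, Wyatt, and Tamsin each take 47,000.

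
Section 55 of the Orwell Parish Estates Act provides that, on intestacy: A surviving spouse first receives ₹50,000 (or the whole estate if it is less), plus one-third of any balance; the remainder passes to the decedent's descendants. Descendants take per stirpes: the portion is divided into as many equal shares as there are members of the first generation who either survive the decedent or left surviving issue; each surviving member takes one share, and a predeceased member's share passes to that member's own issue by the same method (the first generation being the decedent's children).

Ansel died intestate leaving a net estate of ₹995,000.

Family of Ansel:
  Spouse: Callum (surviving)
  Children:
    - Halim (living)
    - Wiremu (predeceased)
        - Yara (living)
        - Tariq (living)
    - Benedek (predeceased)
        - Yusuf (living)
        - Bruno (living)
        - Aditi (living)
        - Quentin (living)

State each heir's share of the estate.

Callum first takes ₹50,000, leaving a balance of ₹945,000. Callum then takes one-third of the balance (₹315,000), for a total of ₹365,000. The remaining ₹630,000 passes to the descendants.
The descendants' portion (₹630,000) is divided into 3 shares of ₹210,000: Halim takes ₹210,000; Wiremu's ₹210,000 share passes to Wiremu's issue; Benedek's ₹210,000 share passes to Benedek's issue.
Wiremu's share (₹210,000) is divided into 2 shares of ₹105,000: Yara and Tariq each take ₹105,000.
Benedek's share (₹210,000) is divided into 4 shares of ₹52,500: Yusuf, Bruno, Aditi, and Quentin each take ₹52,500.

Callum: ₹365,000; Halim: ₹210,000; Yara: ₹105,000; Tariq: ₹105,000; Yusuf: ₹52,500; Bruno: ₹52,500; Aditi: ₹52,500; Quentin: ₹52,500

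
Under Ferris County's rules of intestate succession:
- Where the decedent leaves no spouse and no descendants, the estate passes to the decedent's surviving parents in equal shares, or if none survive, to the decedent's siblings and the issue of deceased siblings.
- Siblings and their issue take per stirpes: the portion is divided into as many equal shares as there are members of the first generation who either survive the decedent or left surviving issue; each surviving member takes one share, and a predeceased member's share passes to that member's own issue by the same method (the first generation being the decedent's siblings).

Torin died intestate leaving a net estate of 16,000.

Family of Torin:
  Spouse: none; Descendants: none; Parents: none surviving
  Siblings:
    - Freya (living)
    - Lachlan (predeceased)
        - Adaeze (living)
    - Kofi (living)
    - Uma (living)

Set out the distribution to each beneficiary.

The entire 16,000 passes to the siblings and their issue.
That amount (16,000) is divided into 4 shares of 4,000: Freya, Kofi, and Uma each take 4,000; Lachlan's 4,000 share passes to Lachlan's issue.
Lachlan's share (4,000) passes entirely to Adaeze.

Freya: 4,000; Adaeze: 4,000; Kofi: 4,000; Uma: 4,000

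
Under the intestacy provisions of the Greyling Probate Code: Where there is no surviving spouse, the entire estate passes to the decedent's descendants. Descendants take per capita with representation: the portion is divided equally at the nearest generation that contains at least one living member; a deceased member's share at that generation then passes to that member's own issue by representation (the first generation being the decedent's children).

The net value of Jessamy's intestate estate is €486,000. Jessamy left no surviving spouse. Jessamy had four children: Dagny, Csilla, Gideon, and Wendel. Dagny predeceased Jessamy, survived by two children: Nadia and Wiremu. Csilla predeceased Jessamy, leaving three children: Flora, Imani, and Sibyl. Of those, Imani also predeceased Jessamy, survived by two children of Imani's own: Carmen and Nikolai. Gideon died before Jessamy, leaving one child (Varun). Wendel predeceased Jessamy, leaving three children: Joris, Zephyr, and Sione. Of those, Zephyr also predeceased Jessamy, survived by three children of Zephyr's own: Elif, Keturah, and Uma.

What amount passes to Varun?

Varun receives €54,000.

The entire €486,000 passes to the descendants.
No child survives, so the initial division is made at the grandchildren's generation.
That amount (€486,000) is divided into 9 shares of €54,000: Nadia, Wiremu, Flora, Sibyl, Varun, Joris, and Sione each take €54,000; Imani's €54,000 share passes to Imani's issue; Zephyr's €54,000 share passes to Zephyr's issue.
Imani's share (€54,000) is divided into 2 shares of €27,000: Carmen and Nikolai each take €27,000.
Zephyr's share (€54,000) is divided into 3 shares of €18,000: Elif, Keturah, and Uma each take €18,000.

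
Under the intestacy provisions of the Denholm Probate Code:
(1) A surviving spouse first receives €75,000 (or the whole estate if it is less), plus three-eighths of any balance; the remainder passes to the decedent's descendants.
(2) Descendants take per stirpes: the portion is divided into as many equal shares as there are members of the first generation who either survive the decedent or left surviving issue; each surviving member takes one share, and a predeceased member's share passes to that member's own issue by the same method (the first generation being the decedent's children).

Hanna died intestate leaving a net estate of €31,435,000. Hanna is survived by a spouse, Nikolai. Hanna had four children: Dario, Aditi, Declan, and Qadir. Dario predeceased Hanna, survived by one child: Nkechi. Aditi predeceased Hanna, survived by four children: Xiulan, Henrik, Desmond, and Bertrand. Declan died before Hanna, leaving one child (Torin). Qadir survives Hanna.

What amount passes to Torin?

Nikolai first takes €75,000, leaving a balance of €31,360,000. Nikolai then takes three-eighths of the balance (€11,760,000), for a total of €11,835,000. The remaining €19,600,000 passes to the descendants.
The descendants' portion (€19,600,000) is divided into 4 shares of €4,900,000: Qadir takes €4,900,000; Dario's €4,900,000 share passes to Dario's issue; Aditi's €4,900,000 share passes to Aditi's issue; Declan's €4,900,000 share passes to Declan's issue.
Dario's share (€4,900,000) passes entirely to Nkechi.
Aditi's share (€4,900,000) is divided into 4 shares of €1,225,000: Xiulan, Henrik, Desmond, and Bertrand each take €1,225,000.
Declan's share (€4,900,000) passes entirely to Torin.

Torin receives €4,900,000.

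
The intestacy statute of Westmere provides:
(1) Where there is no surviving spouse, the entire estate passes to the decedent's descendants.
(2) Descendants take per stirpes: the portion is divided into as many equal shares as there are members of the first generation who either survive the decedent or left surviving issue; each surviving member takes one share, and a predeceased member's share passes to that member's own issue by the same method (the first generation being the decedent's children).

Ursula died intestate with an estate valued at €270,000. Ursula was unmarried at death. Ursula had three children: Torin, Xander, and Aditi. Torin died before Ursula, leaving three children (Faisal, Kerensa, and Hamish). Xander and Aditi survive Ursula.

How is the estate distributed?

The entire €270,000 passes to the descendants.
That amount (€270,000) is divided into 3 shares of €90,000: Xander and Aditi each take €90,000; Torin's €90,000 share passes to Torin's issue.
Torin's share (€90,000) is divided into 3 shares of €30,000: Faisal, Kerensa, and Hamish each take €30,000.

Faisal: €30,000; Kerensa: €30,000; Hamish: €30,000; Xander: €90,000; Aditi: €90,000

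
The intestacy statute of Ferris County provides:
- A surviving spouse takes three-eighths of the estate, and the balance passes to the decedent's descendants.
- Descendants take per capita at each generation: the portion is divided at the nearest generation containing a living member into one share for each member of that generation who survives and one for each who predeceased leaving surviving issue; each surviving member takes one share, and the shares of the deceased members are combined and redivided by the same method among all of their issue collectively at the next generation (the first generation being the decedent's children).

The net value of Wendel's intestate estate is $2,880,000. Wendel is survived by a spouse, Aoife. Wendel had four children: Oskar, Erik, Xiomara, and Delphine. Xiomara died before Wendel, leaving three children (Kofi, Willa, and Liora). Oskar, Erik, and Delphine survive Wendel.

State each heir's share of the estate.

Aoife: $1,080,000; Oskar: $450,000; Erik: $450,000; Kofi: $150,000; Willa: $150,000; Liora: $150,000; Delphine: $450,000

Aoife takes three-eighths of $2,880,000 = $1,080,000. The remaining $1,800,000 passes to the descendants.
The descendants' portion ($1,800,000) is divided at the children's generation into 4 shares of $450,000. Oskar, Erik, and Delphine each take $450,000. The remaining share for the deceased Xiomara ($450,000) is carried to the next generation.
That pool ($450,000) is divided at the grandchildren's generation equally among Kofi, Willa, and Liora: $150,000 each.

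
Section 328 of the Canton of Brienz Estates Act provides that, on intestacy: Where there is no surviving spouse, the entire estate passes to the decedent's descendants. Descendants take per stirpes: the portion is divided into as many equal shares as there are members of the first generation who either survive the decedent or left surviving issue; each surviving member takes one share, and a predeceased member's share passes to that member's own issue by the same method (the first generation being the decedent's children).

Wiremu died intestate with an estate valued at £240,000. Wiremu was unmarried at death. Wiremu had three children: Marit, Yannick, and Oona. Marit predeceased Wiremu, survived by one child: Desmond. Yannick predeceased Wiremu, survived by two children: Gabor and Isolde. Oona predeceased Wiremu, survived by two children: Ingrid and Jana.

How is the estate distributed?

Desmond: £80,000; Gabor: £40,000; Isolde: £40,000; Ingrid: £40,000; Jana: £40,000

The entire £240,000 passes to the descendants.
That amount (£240,000) is divided into 3 shares of £80,000: Marit's £80,000 share passes to Marit's issue; Yannick's £80,000 share passes to Yannick's issue; Oona's £80,000 share passes to Oona's issue.
Marit's share (£80,000) passes entirely to Desmond.
Yannick's share (£80,000) is divided into 2 shares of £40,000: Gabor and Isolde each take £40,000.
Oona's share (£80,000) is divided into 2 shares of £40,000: Ingrid and Jana each take £40,000.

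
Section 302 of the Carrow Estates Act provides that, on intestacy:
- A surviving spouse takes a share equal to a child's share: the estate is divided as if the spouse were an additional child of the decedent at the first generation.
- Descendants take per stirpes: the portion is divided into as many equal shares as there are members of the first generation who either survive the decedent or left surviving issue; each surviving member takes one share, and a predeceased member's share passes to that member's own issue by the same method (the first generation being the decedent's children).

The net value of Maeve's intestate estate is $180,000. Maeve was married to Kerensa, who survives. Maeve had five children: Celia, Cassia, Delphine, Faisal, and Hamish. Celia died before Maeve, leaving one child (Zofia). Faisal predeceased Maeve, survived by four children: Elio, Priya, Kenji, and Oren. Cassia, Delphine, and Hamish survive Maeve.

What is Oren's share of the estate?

The spouse counts as an additional share at the children's level, so there are 6 primary shares of $30,000. Kerensa takes one such share ($30,000).
The children's combined portion ($150,000) is divided into 5 shares of $30,000: Cassia, Delphine, and Hamish each take $30,000; Celia's $30,000 share passes to Celia's issue; Faisal's $30,000 share passes to Faisal's issue.
Celia's share ($30,000) passes entirely to Zofia.
Faisal's share ($30,000) is divided into 4 shares of $7,500: Elio, Priya, Kenji, and Oren each take $7,500.

Oren receives $7,500.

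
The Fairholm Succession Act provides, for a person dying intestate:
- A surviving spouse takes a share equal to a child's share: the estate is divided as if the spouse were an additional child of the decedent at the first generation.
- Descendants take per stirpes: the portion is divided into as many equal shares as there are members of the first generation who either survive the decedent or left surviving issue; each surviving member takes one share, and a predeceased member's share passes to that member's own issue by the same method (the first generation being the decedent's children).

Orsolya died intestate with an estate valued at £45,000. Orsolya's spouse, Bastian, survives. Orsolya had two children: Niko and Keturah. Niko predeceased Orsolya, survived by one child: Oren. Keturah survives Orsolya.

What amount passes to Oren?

The spouse counts as an additional share at the children's level, so there are 3 primary shares of £15,000. Bastian takes one such share (£15,000).
The children's combined portion (£30,000) is divided into 2 shares of £15,000: Keturah takes £15,000; Niko's £15,000 share passes to Niko's issue.
Niko's share (£15,000) passes entirely to Oren.

Oren receives £15,000.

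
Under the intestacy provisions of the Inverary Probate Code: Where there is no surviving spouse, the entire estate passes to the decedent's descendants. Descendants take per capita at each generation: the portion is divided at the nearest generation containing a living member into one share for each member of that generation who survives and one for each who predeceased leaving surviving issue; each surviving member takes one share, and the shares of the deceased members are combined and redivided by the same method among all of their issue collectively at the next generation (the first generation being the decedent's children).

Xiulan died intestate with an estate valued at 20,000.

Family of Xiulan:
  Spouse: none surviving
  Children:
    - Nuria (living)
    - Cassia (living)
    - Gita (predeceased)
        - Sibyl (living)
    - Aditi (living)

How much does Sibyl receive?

Sibyl receives 5,000.

The entire 20,000 passes to the descendants.
That amount (20,000) is divided at the children's generation into 4 shares of 5,000. Nuria, Cassia, and Aditi each take 5,000. The remaining share for the deceased Gita (5,000) is carried to the next generation.
That pool (5,000) passes entirely to Sibyl, the sole taker at the grandchildren's generation.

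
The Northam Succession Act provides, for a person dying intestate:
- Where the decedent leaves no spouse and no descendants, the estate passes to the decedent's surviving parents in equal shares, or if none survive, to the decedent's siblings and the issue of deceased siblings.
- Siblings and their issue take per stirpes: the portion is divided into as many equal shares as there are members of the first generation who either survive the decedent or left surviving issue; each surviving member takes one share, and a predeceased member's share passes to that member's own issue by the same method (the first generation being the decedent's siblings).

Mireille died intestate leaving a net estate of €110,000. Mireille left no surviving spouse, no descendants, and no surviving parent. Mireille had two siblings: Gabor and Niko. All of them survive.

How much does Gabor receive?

The entire €110,000 passes to the siblings and their issue.
That amount (€110,000) is divided into 2 shares of €55,000: Gabor and Niko each take €55,000.

Gabor receives €55,000.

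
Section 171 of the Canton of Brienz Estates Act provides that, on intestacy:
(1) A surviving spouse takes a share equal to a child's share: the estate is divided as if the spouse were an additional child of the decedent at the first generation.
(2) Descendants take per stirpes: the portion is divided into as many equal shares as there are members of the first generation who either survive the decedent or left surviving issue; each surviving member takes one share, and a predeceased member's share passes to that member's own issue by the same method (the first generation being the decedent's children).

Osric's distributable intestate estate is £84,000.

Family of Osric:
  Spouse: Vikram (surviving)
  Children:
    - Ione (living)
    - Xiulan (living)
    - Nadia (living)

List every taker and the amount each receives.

The spouse counts as an additional share at the children's level, so there are 4 primary shares of £21,000. Vikram takes one such share (£21,000).
The children's combined portion (£63,000) is divided into 3 shares of £21,000: Ione, Xiulan, and Nadia each take £21,000.

Vikram: £21,000; Ione: £21,000; Xiulan: £21,000; Nadia: £21,000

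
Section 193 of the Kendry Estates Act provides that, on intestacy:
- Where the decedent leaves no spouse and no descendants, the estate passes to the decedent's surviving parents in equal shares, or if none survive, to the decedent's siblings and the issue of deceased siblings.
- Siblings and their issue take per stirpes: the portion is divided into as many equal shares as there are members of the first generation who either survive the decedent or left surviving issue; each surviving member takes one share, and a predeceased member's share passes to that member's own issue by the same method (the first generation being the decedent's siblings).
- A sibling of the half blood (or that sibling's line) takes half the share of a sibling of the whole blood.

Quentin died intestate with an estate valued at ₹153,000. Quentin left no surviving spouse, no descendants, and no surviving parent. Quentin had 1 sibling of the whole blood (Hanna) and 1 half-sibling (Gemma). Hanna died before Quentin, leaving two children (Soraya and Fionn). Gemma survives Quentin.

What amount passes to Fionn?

The entire ₹153,000 passes to the siblings and their issue.
Counting each half-blood sibling's line as half a unit, there are 3/2 units in ₹153,000, so one unit is ₹102,000. Whole-blood lines (Hanna) take ₹102,000 each; half-blood lines (Gemma) take ₹51,000 each.
Hanna's share (₹102,000) is divided into 2 shares of ₹51,000: Soraya and Fionn each take ₹51,000.

Fionn receives ₹51,000.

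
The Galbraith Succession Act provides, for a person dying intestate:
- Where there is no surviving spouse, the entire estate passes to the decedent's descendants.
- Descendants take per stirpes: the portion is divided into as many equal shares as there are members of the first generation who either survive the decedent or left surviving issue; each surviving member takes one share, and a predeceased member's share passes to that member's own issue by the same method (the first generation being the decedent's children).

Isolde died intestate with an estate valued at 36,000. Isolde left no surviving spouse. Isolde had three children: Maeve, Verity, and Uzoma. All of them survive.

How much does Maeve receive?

Maeve receives 12,000.

The entire 36,000 passes to the descendants.
That amount (36,000) is divided into 3 shares of 12,000: Maeve, Verity, and Uzoma each take 12,000.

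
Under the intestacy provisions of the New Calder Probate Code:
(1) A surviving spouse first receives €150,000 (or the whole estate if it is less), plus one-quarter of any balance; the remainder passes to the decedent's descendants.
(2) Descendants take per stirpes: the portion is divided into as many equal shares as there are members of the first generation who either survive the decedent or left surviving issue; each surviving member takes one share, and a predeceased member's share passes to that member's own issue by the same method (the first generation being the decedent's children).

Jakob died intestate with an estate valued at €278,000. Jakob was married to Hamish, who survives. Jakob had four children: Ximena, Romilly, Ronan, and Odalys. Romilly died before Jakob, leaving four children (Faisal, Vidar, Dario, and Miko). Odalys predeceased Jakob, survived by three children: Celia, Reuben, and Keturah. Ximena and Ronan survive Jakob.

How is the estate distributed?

Hamish: €182,000; Ximena: €24,000; Faisal: €6,000; Vidar: €6,000; Dario: €6,000; Miko: €6,000; Ronan: €24,000; Celia: €8,000; Reuben: €8,000; Keturah: €8,000

Hamish first takes €150,000, leaving a balance of €128,000. Hamish then takes one-quarter of the balance (€32,000), for a total of €182,000. The remaining €96,000 passes to the descendants.
The descendants' portion (€96,000) is divided into 4 shares of €24,000: Ximena and Ronan each take €24,000; Romilly's €24,000 share passes to Romilly's issue; Odalys's €24,000 share passes to Odalys's issue.
Romilly's share (€24,000) is divided into 4 shares of €6,000: Faisal, Vidar, Dario, and Miko each take €6,000.
Odalys's share (€24,000) is divided into 3 shares of €8,000: Celia, Reuben, and Keturah each take €8,000.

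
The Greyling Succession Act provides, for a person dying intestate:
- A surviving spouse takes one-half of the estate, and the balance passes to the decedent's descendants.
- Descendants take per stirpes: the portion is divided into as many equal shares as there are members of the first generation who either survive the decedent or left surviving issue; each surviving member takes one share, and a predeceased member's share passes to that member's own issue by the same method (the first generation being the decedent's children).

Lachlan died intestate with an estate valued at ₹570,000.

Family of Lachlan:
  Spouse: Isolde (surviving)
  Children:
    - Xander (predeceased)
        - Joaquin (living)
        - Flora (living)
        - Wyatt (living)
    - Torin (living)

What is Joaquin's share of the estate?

Isolde takes one-half of ₹570,000 = ₹285,000. The remaining ₹285,000 passes to the descendants.
The descendants' portion (₹285,000) is divided into 2 shares of ₹142,500: Torin takes ₹142,500; Xander's ₹142,500 share passes to Xander's issue.
Xander's share (₹142,500) is divided into 3 shares of ₹47,500: Joaquin, Flora, and Wyatt each take ₹47,500.

Joaquin receives ₹47,500.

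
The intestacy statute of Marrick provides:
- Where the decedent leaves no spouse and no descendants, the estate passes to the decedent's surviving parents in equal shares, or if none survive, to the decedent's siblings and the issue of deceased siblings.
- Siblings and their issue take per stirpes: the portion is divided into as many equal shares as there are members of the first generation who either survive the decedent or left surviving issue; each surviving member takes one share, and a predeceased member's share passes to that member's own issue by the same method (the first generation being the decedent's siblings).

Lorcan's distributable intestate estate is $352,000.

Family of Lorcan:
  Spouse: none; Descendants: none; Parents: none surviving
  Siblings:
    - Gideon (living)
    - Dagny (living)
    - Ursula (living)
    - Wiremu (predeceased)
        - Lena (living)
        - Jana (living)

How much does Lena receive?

The entire $352,000 passes to the siblings and their issue.
That amount ($352,000) is divided into 4 shares of $88,000: Gideon, Dagny, and Ursula each take $88,000; Wiremu's $88,000 share passes to Wiremu's issue.
Wiremu's share ($88,000) is divided into 2 shares of $44,000: Lena and Jana each take $44,000.

Lena receives $44,000.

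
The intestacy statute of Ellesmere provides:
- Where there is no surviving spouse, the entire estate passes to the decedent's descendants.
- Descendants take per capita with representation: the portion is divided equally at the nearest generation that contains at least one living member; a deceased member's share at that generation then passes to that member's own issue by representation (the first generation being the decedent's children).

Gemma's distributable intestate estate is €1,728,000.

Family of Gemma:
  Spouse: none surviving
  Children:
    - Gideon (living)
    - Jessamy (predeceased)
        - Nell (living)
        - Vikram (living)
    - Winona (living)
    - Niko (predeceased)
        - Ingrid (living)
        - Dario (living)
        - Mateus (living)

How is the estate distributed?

Gideon: €432,000; Nell: €216,000; Vikram: €216,000; Winona: €432,000; Ingrid: €144,000; Dario: €144,000; Mateus: €144,000

The entire €1,728,000 passes to the descendants.
That amount (€1,728,000) is divided into 4 shares of €432,000: Gideon and Winona each take €432,000; Jessamy's €432,000 share passes to Jessamy's issue; Niko's €432,000 share passes to Niko's issue.
Jessamy's share (€432,000) is divided into 2 shares of €216,000: Nell and Vikram each take €216,000.
Niko's share (€432,000) is divided into 3 shares of €144,000: Ingrid, Dario, and Mateus each take €144,000.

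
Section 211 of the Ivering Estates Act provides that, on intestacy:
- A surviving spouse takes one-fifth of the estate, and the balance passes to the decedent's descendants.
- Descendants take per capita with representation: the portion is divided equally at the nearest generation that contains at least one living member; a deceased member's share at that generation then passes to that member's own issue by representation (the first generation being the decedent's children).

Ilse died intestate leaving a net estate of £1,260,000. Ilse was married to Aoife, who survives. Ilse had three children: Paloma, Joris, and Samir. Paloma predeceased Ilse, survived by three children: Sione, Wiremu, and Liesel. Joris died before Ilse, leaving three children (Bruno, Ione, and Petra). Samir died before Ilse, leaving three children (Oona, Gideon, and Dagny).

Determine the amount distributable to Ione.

Aoife takes one-fifth of £1,260,000 = £252,000. The remaining £1,008,000 passes to the descendants.
No child survives, so the initial division is made at the grandchildren's generation.
The descendants' portion (£1,008,000) is divided into 9 shares of £112,000: Sione, Wiremu, Liesel, Bruno, Ione, Petra, Oona, Gideon, and Dagny each take £112,000.

Ione receives £112,000.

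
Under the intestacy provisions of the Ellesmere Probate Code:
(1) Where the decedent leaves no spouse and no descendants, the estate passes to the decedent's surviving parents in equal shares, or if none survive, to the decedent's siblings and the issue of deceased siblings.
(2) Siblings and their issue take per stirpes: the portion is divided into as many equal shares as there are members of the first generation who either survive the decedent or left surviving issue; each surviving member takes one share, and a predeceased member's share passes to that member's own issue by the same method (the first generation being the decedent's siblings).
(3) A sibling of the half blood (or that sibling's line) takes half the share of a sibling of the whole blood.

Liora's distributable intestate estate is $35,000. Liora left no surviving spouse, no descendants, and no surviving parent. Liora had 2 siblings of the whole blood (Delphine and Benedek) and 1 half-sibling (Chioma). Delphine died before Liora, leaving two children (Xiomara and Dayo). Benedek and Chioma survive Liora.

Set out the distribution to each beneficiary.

The entire $35,000 passes to the siblings and their issue.
Counting each half-blood sibling's line as half a unit, there are 5/2 units in $35,000, so one unit is $14,000. Whole-blood lines (Delphine and Benedek) take $14,000 each; half-blood lines (Chioma) take $7,000 each.
Delphine's share ($14,000) is divided into 2 shares of $7,000: Xiomara and Dayo each take $7,000.

Xiomara: $7,000; Dayo: $7,000; Benedek: $14,000; Chioma: $7,000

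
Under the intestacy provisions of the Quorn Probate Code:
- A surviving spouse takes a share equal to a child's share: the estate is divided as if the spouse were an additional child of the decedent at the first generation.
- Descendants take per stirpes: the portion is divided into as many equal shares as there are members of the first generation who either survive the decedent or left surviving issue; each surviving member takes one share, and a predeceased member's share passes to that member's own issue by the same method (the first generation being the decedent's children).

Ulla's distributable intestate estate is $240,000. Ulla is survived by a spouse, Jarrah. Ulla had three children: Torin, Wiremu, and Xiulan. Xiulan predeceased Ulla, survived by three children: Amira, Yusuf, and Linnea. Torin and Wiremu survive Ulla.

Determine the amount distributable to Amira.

The spouse counts as an additional share at the children's level, so there are 4 primary shares of $60,000. Jarrah takes one such share ($60,000).
The children's combined portion ($180,000) is divided into 3 shares of $60,000: Torin and Wiremu each take $60,000; Xiulan's $60,000 share passes to Xiulan's issue.
Xiulan's share ($60,000) is divided into 3 shares of $20,000: Amira, Yusuf, and Linnea each take $20,000.

Amira receives $20,000.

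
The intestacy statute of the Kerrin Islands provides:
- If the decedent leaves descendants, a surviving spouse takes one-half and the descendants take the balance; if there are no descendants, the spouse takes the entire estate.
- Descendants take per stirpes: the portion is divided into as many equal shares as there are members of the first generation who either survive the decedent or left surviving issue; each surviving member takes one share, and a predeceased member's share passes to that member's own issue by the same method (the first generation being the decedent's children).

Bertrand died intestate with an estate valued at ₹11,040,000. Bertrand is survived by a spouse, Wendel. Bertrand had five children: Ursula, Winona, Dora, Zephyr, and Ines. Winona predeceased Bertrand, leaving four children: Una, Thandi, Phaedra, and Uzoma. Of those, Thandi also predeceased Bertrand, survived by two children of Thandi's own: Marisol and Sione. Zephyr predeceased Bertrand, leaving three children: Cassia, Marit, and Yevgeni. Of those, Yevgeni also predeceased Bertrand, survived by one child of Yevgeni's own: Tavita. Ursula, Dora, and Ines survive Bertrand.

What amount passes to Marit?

Marit receives ₹368,000.

Wendel takes one-half of ₹11,040,000 = ₹5,520,000. The remaining ₹5,520,000 passes to the descendants.
The descendants' portion (₹5,520,000) is divided into 5 shares of ₹1,104,000: Ursula, Dora, and Ines each take ₹1,104,000; Winona's ₹1,104,000 share passes to Winona's issue; Zephyr's ₹1,104,000 share passes to Zephyr's issue.
Winona's share (₹1,104,000) is divided into 4 shares of ₹276,000: Una, Phaedra, and Uzoma each take ₹276,000; Thandi's ₹276,000 share passes to Thandi's issue.
Thandi's share (₹276,000) is divided into 2 shares of ₹138,000: Marisol and Sione each take ₹138,000.
Zephyr's share (₹1,104,000) is divided into 3 shares of ₹368,000: Cassia and Marit each take ₹368,000; Yevgeni's ₹368,000 share passes to Yevgeni's issue.
Yevgeni's share (₹368,000) passes entirely to Tavita.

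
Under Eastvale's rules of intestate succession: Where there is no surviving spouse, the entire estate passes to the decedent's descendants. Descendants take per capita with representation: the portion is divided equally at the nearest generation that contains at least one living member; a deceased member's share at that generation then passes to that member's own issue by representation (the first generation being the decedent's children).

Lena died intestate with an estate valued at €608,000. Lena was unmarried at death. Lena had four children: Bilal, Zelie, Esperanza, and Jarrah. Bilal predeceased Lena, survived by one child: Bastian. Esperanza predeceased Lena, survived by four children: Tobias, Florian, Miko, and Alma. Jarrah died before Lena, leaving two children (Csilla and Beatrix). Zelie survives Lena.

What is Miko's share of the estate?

The entire €608,000 passes to the descendants.
That amount (€608,000) is divided into 4 shares of €152,000: Zelie takes €152,000; Bilal's €152,000 share passes to Bilal's issue; Esperanza's €152,000 share passes to Esperanza's issue; Jarrah's €152,000 share passes to Jarrah's issue.
Bilal's share (€152,000) passes entirely to Bastian.
Esperanza's share (€152,000) is divided into 4 shares of €38,000: Tobias, Florian, Miko, and Alma each take €38,000.
Jarrah's share (€152,000) is divided into 2 shares of €76,000: Csilla and Beatrix each take €76,000.

Miko receives €38,000.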